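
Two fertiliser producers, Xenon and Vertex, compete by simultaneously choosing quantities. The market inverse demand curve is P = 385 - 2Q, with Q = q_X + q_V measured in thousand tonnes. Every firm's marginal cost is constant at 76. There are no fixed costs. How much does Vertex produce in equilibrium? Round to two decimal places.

A representative firm's profit is π_i = q_i(385 - 2Q) - 76q_i.
Setting ∂π_i/∂q_i = 0 with rivals' quantities fixed: 309 - 4q_i - 2q_j = 0.
By symmetry each firm produces the same amount; substituting q_j = q_i yields q_i = 309/6 = 103/2.

51.50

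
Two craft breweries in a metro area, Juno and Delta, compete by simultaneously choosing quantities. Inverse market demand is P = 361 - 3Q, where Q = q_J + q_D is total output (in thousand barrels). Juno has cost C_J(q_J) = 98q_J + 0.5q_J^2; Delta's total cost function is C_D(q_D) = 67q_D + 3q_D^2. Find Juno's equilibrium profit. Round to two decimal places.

3217.56

Juno's profit: π_J = (361 - 3Q)q_J - (98q_J + (1/2)q_J²). Setting ∂π_J/∂q_J = 0: 263 - 7q_J - 3(q_D) = 0.
Delta's profit: π_D = (361 - 3Q)q_D - (67q_D + 3q_D²). Setting ∂π_D/∂q_D = 0: 294 - 12q_D - 3(q_J) = 0.
So q_J = (263 - 3q_D)/7 and q_D = (294 - 3q_J)/12.
Substituting one into the other gives q_J = 758/25 and q_D = 423/25.
Price P = 361 - 3·(1181/25) = 219.2800.
Juno's profit: 219.2800·(758/25) - 98·(758/25) - (1/2)(758/25)² = 3217.5584.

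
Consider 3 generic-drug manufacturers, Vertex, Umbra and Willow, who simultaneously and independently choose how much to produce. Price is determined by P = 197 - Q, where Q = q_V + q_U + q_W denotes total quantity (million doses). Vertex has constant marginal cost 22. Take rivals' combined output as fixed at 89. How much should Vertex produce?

With rivals' combined output fixed at 89, Vertex's profit is π_V = (197 - 89 - q_V)q_V - (22q_V) = (108 - q_V)q_V - (22q_V).
∂π_V/∂q_V = 86 - 2q_V = 0, so q_V = 43.

43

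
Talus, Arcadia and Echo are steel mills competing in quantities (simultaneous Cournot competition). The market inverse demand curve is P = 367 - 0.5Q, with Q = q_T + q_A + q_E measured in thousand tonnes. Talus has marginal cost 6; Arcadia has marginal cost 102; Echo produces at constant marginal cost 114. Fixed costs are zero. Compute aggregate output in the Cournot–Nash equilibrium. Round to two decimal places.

Talus's profit: π_T = (367 - 0.5Q)q_T - (6q_T). Setting ∂π_T/∂q_T = 0: 361 - q_T - (1/2)(q_A + q_E) = 0.
Arcadia's first-order condition: 265 - q_A - (1/2)(q_T + q_E) = 0.
Echo's first-order condition: 253 - q_E - (1/2)(q_T + q_A) = 0.
Adding the 3 conditions: 879 − Q − Q = 0, i.e. Q = 879/2.
Back-substituting: q_T = (361 − 879/4)/(1/2) = 565/2, q_A = (265 − 879/4)/(1/2) = 181/2, q_E = (253 − 879/4)/(1/2) = 133/2.
Total output Q = 565/2 + 181/2 + 133/2 = 879/2.

439.50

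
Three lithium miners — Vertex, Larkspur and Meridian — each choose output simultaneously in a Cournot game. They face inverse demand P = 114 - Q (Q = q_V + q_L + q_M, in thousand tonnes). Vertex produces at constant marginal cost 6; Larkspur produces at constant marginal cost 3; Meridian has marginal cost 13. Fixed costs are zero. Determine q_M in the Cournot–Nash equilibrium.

21

Vertex's profit: π_V = (114 - Q)q_V - (6q_V). Setting ∂π_V/∂q_V = 0: 108 - 2q_V - (q_L + q_M) = 0.
Larkspur's first-order condition: 111 - 2q_L - (q_V + q_M) = 0.
Meridian's profit: π_M = (114 - Q)q_M - (13q_M). Setting ∂π_M/∂q_M = 0: 101 - 2q_M - (q_V + q_L) = 0.
Summing all 3 equations gives 320 − 4Q = 0, hence Q = 80.
Back-substituting: q_V = (108 − 80) = 28, q_L = (111 − 80) = 31, q_M = (101 − 80) = 21.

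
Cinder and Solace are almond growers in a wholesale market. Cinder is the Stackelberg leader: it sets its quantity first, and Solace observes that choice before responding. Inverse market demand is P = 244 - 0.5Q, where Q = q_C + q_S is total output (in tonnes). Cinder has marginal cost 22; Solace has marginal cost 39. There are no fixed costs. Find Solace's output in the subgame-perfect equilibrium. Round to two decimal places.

85.50

Solve by backward induction. Given q_C, the follower Solace maximises π_S = (244 - (1/2)q_C - (1/2)q_S)q_S - 39q_S.
Follower FOC: 205 - (1/2)q_C - q_S = 0, so q_S(q_C) = (205 - (1/2)q_C).
The leader anticipates this reaction. Substituting into P = 244 - 0.5Q gives P = 283/2 - (1/4)q_C, so π_C = (283/2 - (1/4)q_C)q_C - 22q_C.
Maximising: ∂π_C/∂q_C = 239/2 - (1/2)q_C = 0, giving q_C = 239.
Then q_S = (205 - (1/2)·239) = 171/2.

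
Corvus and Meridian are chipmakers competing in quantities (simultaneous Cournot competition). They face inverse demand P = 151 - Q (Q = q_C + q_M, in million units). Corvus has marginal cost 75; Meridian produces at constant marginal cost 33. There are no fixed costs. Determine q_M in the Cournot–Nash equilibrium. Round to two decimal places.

Corvus's profit: π_C = (151 - Q)q_C - (75q_C). Setting ∂π_C/∂q_C = 0: 76 - 2q_C - (q_M) = 0.
Meridian's first-order condition: 118 - 2q_M - (q_C) = 0.
Best responses: q_C = (76 - q_M)/2, q_M = (118 - q_C)/2.
Solving the pair: q_C = 34/3, q_M = 160/3.

53.33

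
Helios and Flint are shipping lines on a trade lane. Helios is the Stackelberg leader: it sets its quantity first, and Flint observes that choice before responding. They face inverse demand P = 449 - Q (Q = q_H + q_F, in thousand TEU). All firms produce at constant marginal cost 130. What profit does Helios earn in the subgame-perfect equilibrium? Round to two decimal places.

12720.13

Solve by backward induction. Given q_H, the follower Flint maximises π_F = (449 - q_H - q_F)q_F - 130q_F.
Setting the follower's marginal profit to zero, 319 - q_H - 2q_F = 0, i.e. q_F = (319 - q_H)/2.
The leader anticipates this reaction. Substituting into P = 449 - Q gives P = 579/2 - (1/2)q_H, so π_H = (579/2 - (1/2)q_H)q_H - 130q_H.
Maximising: ∂π_H/∂q_H = 319/2 - q_H = 0, giving q_H = 319/2.
Then q_F = (319 - 319/2)/2 = 319/4.
Price P = 449 - 957/4 = 839/4.
Helios's profit: (839/4 - 130)·(319/2) = 12720.1250.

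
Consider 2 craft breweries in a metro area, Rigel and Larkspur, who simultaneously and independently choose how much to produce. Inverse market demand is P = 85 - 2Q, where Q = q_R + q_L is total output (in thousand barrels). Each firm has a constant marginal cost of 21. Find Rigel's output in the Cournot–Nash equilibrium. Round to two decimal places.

A representative firm's profit is π_i = q_i(85 - 2Q) - 21q_i.
First-order condition (treating rivals' output as given): 64 - 4q_i - 2q_j = 0.
With identical firms every q_j equals q_i, so q_j = q_i and 64 = 6q_i, giving q_i = 32/3.

10.67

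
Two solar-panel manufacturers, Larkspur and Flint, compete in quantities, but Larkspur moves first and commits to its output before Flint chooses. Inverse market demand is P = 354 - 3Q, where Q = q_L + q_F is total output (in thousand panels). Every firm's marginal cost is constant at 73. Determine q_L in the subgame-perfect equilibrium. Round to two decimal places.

46.83

Solve by backward induction. Given q_L, the follower Flint maximises π_F = (354 - 3q_L - 3q_F)q_F - 73q_F.
∂π_F/∂q_F = 281 - 3q_L - 6q_F = 0 gives the reaction function q_F = (281 - 3q_L)/6.
The leader anticipates this reaction. Substituting into P = 354 - 3Q gives P = 427/2 - (3/2)q_L, so π_L = (427/2 - (3/2)q_L)q_L - 73q_L.
Maximising: ∂π_L/∂q_L = 281/2 - 3q_L = 0, giving q_L = 281/6.
Then q_F = (281 - 3·(281/6))/6 = 281/12.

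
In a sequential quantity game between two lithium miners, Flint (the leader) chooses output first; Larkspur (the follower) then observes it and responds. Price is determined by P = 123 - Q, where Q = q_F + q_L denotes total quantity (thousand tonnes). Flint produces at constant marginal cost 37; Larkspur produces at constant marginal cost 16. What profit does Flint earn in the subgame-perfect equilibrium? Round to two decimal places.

Solve by backward induction. Given q_F, the follower Larkspur maximises π_L = (123 - q_F - q_L)q_L - 16q_L.
Setting the follower's marginal profit to zero, 107 - q_F - 2q_L = 0, i.e. q_L = (107 - q_F)/2.
Flint substitutes q_L(q_F) into its own profit: π_F = q_F(123 - q_F - (107 - q_F)/2) - 37q_F = (139/2 - (1/2)q_F)q_F - 37q_F.
The leader's first-order condition 65/2 - q_F = 0 yields q_F = 65/2.
Then q_L = (107 - 65/2)/2 = 149/4.
Price P = 123 - 279/4 = 213/4.
Flint's profit: (213/4 - 37)·(65/2) = 528.1250.

528.13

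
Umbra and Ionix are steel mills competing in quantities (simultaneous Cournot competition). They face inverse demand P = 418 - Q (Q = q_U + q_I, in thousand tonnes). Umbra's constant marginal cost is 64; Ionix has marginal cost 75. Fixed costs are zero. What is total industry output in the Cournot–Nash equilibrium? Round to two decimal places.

Umbra's profit: π_U = (418 - Q)q_U - (64q_U). Setting ∂π_U/∂q_U = 0: 354 - 2q_U - (q_I) = 0.
Ionix's first-order condition: 343 - 2q_I - (q_U) = 0.
So q_U = (354 - q_I)/2 and q_I = (343 - q_U)/2.
Solving the pair: q_U = 365/3, q_I = 332/3.
Total output Q = 365/3 + 332/3 = 697/3.

232.33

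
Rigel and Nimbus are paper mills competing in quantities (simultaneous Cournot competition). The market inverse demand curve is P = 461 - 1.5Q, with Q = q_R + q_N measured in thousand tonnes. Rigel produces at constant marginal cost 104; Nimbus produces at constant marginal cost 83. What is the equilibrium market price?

216

Rigel's profit: π_R = (461 - 1.5Q)q_R - (104q_R). Setting ∂π_R/∂q_R = 0: 357 - 3q_R - (3/2)(q_N) = 0.
Nimbus's first-order condition: 378 - 3q_N - (3/2)(q_R) = 0.
Best responses: q_R = (357 - (3/2)q_N)/3, q_N = (378 - (3/2)q_R)/3.
Solving the pair: q_R = 224/3, q_N = 266/3.
Total output Q = 490/3, so price P = 461 - (3/2)·(490/3) = 216.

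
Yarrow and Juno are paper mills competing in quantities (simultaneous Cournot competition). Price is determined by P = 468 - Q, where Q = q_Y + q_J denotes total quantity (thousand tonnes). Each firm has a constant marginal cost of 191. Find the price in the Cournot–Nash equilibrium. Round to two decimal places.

A representative firm's profit is π_i = q_i(468 - Q) - 191q_i.
First-order condition (treating rivals' output as given): 277 - 2q_i - q_j = 0.
With identical firms every q_j equals q_i, so q_j = q_i and 277 = 3q_i, giving q_i = 277/3.
Total output Q = 554/3, so price P = 468 - 554/3 = 850/3.

283.33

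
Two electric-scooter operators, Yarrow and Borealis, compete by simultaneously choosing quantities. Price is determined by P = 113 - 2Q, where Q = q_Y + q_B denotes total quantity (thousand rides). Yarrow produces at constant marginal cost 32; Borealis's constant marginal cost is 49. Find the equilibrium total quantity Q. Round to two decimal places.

24.17

Yarrow's profit: π_Y = (113 - 2Q)q_Y - (32q_Y). Setting ∂π_Y/∂q_Y = 0: 81 - 4q_Y - 2(q_B) = 0.
Borealis's profit: π_B = (113 - 2Q)q_B - (49q_B). Setting ∂π_B/∂q_B = 0: 64 - 4q_B - 2(q_Y) = 0.
So q_Y = (81 - 2q_B)/4 and q_B = (64 - 2q_Y)/4.
Substituting one into the other gives q_Y = 49/3 and q_B = 47/6.
Total output Q = 49/3 + 47/6 = 145/6.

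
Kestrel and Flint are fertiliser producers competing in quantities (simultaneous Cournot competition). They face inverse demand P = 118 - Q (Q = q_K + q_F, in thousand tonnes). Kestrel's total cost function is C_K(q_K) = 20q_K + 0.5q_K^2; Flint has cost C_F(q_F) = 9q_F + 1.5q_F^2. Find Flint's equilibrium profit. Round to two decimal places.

Kestrel's profit: π_K = (118 - Q)q_K - (20q_K + (1/2)q_K²). Setting ∂π_K/∂q_K = 0: 98 - 3q_K - (q_F) = 0.
Flint's profit: π_F = (118 - Q)q_F - (9q_F + (3/2)q_F²). Setting ∂π_F/∂q_F = 0: 109 - 5q_F - (q_K) = 0.
Best responses: q_K = (98 - q_F)/3, q_F = (109 - q_K)/5.
Substituting one into the other gives q_K = 381/14 and q_F = 229/14.
Price P = 118 - 305/7 = 521/7.
Flint's profit: (521/7)·(229/14) - 9·(229/14) - (3/2)(229/14)² = 668.8903.

668.89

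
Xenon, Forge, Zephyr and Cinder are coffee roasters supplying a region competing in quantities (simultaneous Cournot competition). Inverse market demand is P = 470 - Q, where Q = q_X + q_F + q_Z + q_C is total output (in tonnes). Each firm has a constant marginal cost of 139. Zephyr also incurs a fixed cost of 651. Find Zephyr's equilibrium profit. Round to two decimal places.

Each firm earns π_i = (470 - Q)q_i - 139q_i.
First-order condition (treating rivals' output as given): 331 - 2q_i - Σ_{j≠i} q_j = 0.
By symmetry each firm produces the same amount; substituting Σ_{j≠i} q_j = 3q_i yields q_i = 331/5.
Price P = 470 - 1324/5 = 1026/5.
Zephyr's profit: (1026/5 - 139)·(331/5) - 651 = 3731.4400.

3731.44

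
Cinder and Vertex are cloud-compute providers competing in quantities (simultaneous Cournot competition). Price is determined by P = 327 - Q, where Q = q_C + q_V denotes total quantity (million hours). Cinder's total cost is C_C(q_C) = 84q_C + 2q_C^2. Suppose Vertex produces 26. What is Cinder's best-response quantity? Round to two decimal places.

With the rival's output fixed at 26, Cinder's profit is π_C = (327 - 26 - q_C)q_C - (84q_C + 2q_C²) = (301 - q_C)q_C - (84q_C + 2q_C²).
∂π_C/∂q_C = 217 - 6q_C = 0, so q_C = 217/6.

36.17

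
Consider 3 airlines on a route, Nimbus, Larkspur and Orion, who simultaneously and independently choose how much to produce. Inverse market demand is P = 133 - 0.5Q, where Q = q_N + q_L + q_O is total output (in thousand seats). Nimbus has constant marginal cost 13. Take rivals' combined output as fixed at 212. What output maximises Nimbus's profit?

With rivals' combined output fixed at 212, Nimbus's profit is π_N = (133 - (1/2)·212 - (1/2)q_N)q_N - (13q_N) = (27 - (1/2)q_N)q_N - (13q_N).
∂π_N/∂q_N = 14 - q_N = 0, so q_N = 14.

14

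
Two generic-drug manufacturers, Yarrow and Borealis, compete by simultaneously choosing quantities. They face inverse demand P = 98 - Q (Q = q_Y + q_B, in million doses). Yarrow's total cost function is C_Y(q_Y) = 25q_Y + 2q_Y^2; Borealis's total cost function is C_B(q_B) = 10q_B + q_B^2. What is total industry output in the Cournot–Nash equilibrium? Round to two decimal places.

28.65

Yarrow's profit: π_Y = (98 - Q)q_Y - (25q_Y + 2q_Y²). Setting ∂π_Y/∂q_Y = 0: 73 - 6q_Y - (q_B) = 0.
Borealis's profit: π_B = (98 - Q)q_B - (10q_B + q_B²). Setting ∂π_B/∂q_B = 0: 88 - 4q_B - (q_Y) = 0.
Rearranging gives the reaction functions q_Y = (73 - q_B)/6 and q_B = (88 - q_Y)/4.
Solving the pair: q_Y = 204/23, q_B = 455/23.
Total output Q = 204/23 + 455/23 = 659/23.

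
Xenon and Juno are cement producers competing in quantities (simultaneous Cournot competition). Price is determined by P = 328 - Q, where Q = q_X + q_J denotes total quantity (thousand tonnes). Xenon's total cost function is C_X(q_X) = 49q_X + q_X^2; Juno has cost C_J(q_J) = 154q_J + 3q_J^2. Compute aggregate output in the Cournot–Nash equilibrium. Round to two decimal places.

79.84

Xenon's profit: π_X = (328 - Q)q_X - (49q_X + q_X²). Setting ∂π_X/∂q_X = 0: 279 - 4q_X - (q_J) = 0.
Juno's profit: π_J = (328 - Q)q_J - (154q_J + 3q_J²). Setting ∂π_J/∂q_J = 0: 174 - 8q_J - (q_X) = 0.
So q_X = (279 - q_J)/4 and q_J = (174 - q_X)/8.
Substituting one into the other gives q_X = 66.3871 and q_J = 417/31.
Total output Q = 66.3871 + 417/31 = 79.8387.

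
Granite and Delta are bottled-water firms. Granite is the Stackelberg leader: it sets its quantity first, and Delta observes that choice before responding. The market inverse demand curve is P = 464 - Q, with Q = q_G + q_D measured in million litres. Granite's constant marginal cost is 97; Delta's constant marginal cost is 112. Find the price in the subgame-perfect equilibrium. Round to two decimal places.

The follower Delta best-responds to any q_G: π_D = (464 - Q)q_D - 112q_D.
Setting the follower's marginal profit to zero, 352 - q_G - 2q_D = 0, i.e. q_D = (352 - q_G)/2.
Granite substitutes q_D(q_G) into its own profit: π_G = q_G(464 - q_G - (352 - q_G)/2) - 97q_G = (288 - (1/2)q_G)q_G - 97q_G.
The leader's first-order condition 191 - q_G = 0 yields q_G = 191.
Then q_D = (352 - 191)/2 = 161/2.
Total output Q = 543/2, so price P = 464 - 543/2 = 385/2.

192.50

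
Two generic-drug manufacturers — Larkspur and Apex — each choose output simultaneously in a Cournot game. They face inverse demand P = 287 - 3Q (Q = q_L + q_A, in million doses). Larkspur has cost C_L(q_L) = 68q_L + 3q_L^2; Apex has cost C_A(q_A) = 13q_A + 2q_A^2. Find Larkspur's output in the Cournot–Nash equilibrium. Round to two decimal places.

12.32

Larkspur's profit: π_L = (287 - 3Q)q_L - (68q_L + 3q_L²). Setting ∂π_L/∂q_L = 0: 219 - 12q_L - 3(q_A) = 0.
Apex's profit: π_A = (287 - 3Q)q_A - (13q_A + 2q_A²). Setting ∂π_A/∂q_A = 0: 274 - 10q_A - 3(q_L) = 0.
Rearranging gives the reaction functions q_L = (219 - 3q_A)/12 and q_A = (274 - 3q_L)/10.
Substituting one into the other gives q_L = 456/37 and q_A = 877/37.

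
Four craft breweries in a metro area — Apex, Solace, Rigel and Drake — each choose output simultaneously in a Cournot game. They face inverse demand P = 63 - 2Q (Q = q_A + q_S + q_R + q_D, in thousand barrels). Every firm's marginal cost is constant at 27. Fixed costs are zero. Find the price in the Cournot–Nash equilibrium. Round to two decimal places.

34.20

A representative firm's profit is π_i = q_i(63 - 2Q) - 27q_i.
Setting ∂π_i/∂q_i = 0 with rivals' quantities fixed: 36 - 4q_i - 2·Σ_{j≠i} q_j = 0.
With identical firms every q_j equals q_i, so Σ_{j≠i} q_j = 3q_i and 36 = 10q_i, giving q_i = 18/5.
Total output Q = 72/5, so price P = 63 - 2·(72/5) = 171/5.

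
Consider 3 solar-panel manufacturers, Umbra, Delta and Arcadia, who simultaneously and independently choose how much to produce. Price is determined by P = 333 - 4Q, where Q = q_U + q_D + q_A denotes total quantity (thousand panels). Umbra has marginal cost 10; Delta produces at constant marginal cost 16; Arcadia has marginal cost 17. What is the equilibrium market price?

94

Umbra's profit: π_U = (333 - 4Q)q_U - (10q_U). Setting ∂π_U/∂q_U = 0: 323 - 8q_U - 4(q_D + q_A) = 0.
Delta's first-order condition: 317 - 8q_D - 4(q_U + q_A) = 0.
Arcadia's first-order condition: 316 - 8q_A - 4(q_U + q_D) = 0.
Adding the 3 first-order conditions: 956 − 16Q = 0, so Q = 239/4.
Back-substituting: q_U = (323 − 239)/4 = 21, q_D = (317 − 239)/4 = 39/2, q_A = (316 − 239)/4 = 77/4.
Total output Q = 239/4, so price P = 333 - 4·(239/4) = 94.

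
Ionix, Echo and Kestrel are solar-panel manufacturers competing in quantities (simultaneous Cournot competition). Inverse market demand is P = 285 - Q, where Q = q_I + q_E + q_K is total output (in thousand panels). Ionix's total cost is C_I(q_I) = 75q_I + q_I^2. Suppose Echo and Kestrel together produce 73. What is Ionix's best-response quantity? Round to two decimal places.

With rivals' combined output fixed at 73, Ionix's profit is π_I = (285 - 73 - q_I)q_I - (75q_I + q_I²) = (212 - q_I)q_I - (75q_I + q_I²).
∂π_I/∂q_I = 137 - 4q_I = 0, so q_I = 137/4.

34.25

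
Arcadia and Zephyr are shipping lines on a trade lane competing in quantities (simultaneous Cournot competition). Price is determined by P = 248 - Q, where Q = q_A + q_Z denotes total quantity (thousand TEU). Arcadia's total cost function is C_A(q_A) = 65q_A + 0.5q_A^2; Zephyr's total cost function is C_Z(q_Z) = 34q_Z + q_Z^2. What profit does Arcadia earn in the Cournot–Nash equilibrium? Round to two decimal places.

Arcadia's profit: π_A = (248 - Q)q_A - (65q_A + (1/2)q_A²). Setting ∂π_A/∂q_A = 0: 183 - 3q_A - (q_Z) = 0.
Zephyr's profit: π_Z = (248 - Q)q_Z - (34q_Z + q_Z²). Setting ∂π_Z/∂q_Z = 0: 214 - 4q_Z - (q_A) = 0.
Rearranging gives the reaction functions q_A = (183 - q_Z)/3 and q_Z = (214 - q_A)/4.
Solving the pair: q_A = 518/11, q_Z = 459/11.
Price P = 248 - 977/11 = 1751/11.
Arcadia's profit: (1751/11)·(518/11) - 65·(518/11) - (1/2)(518/11)² = 3326.3306.

3326.33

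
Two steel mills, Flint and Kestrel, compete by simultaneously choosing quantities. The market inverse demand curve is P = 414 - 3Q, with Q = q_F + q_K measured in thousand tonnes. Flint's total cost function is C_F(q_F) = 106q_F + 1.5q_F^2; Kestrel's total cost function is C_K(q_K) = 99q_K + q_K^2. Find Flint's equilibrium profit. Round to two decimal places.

Flint's profit: π_F = (414 - 3Q)q_F - (106q_F + (3/2)q_F²). Setting ∂π_F/∂q_F = 0: 308 - 9q_F - 3(q_K) = 0.
Kestrel's first-order condition: 315 - 8q_K - 3(q_F) = 0.
Best responses: q_F = (308 - 3q_K)/9, q_K = (315 - 3q_F)/8.
Solving the pair: q_F = 217/9, q_K = 91/3.
Price P = 414 - 3·(490/9) = 752/3.
Flint's profit: (752/3)·(217/9) - 106·(217/9) - (3/2)(217/9)² = 2616.0556.

2616.06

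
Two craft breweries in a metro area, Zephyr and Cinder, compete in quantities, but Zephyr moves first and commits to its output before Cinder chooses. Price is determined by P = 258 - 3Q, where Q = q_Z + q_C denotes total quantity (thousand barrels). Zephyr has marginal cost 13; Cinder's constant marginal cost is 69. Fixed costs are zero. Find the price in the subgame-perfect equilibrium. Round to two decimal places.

The follower Cinder best-responds to any q_Z: π_C = (258 - 3Q)q_C - 69q_C.
Follower FOC: 189 - 3q_Z - 6q_C = 0, so q_C(q_Z) = (189 - 3q_Z)/6.
The leader anticipates this reaction. Substituting into P = 258 - 3Q gives P = 327/2 - (3/2)q_Z, so π_Z = (327/2 - (3/2)q_Z)q_Z - 13q_Z.
Leader FOC: 301/2 - 3q_Z = 0, so q_Z = 301/6.
Then q_C = (189 - 3·(301/6))/6 = 77/12.
Total output Q = 679/12, so price P = 258 - 3·(679/12) = 353/4.

88.25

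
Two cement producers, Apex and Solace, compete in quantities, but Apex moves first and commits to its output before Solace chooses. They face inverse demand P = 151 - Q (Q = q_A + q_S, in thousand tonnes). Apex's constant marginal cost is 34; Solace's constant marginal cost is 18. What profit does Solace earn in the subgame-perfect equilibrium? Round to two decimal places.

The follower Solace best-responds to any q_A: π_S = (151 - Q)q_S - 18q_S.
Follower FOC: 133 - q_A - 2q_S = 0, so q_S(q_A) = (133 - q_A)/2.
The leader anticipates this reaction. Substituting into P = 151 - Q gives P = 169/2 - (1/2)q_A, so π_A = (169/2 - (1/2)q_A)q_A - 34q_A.
Leader FOC: 101/2 - q_A = 0, so q_A = 101/2.
Then q_S = (133 - 101/2)/2 = 165/4.
Price P = 151 - 367/4 = 237/4.
Solace's profit: (237/4 - 18)·(165/4) = 1701.5625.

1701.56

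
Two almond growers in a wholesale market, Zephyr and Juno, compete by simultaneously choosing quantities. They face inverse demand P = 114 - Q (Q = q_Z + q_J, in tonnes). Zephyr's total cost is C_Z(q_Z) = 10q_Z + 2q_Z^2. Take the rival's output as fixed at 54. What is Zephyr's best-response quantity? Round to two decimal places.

8.33

With the rival's output fixed at 54, Zephyr's profit is π_Z = (114 - 54 - q_Z)q_Z - (10q_Z + 2q_Z²) = (60 - q_Z)q_Z - (10q_Z + 2q_Z²).
∂π_Z/∂q_Z = 50 - 6q_Z = 0, so q_Z = 25/3.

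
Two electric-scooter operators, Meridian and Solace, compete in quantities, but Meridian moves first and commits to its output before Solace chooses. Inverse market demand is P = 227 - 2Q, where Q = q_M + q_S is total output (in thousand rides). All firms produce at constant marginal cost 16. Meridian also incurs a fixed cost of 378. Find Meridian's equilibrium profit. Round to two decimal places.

The follower Solace best-responds to any q_M: π_S = (227 - 2Q)q_S - 16q_S.
∂π_S/∂q_S = 211 - 2q_M - 4q_S = 0 gives the reaction function q_S = (211 - 2q_M)/4.
Meridian substitutes q_S(q_M) into its own profit: π_M = q_M(227 - 2q_M - (211 - 2q_M)/2) - 16q_M = (243/2 - q_M)q_M - 16q_M.
Maximising: ∂π_M/∂q_M = 211/2 - 2q_M = 0, giving q_M = 211/4.
Then q_S = (211 - 2·(211/4))/4 = 211/8.
Price P = 227 - 2·(633/8) = 275/4.
Meridian's profit: (275/4 - 16)·(211/4) - 378 = 2404.5625.

2404.56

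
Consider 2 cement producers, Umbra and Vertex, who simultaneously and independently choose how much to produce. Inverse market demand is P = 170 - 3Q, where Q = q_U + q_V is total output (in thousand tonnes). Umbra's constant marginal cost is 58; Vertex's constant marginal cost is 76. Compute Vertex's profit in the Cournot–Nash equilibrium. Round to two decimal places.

213.93

Umbra's profit: π_U = (170 - 3Q)q_U - (58q_U). Setting ∂π_U/∂q_U = 0: 112 - 6q_U - 3(q_V) = 0.
Vertex's profit: π_V = (170 - 3Q)q_V - (76q_V). Setting ∂π_V/∂q_V = 0: 94 - 6q_V - 3(q_U) = 0.
Rearranging gives the reaction functions q_U = (112 - 3q_V)/6 and q_V = (94 - 3q_U)/6.
Substituting one into the other gives q_U = 130/9 and q_V = 76/9.
Price P = 170 - 3·(206/9) = 304/3.
Vertex's profit: (304/3 - 76)·(76/9) = 213.9259.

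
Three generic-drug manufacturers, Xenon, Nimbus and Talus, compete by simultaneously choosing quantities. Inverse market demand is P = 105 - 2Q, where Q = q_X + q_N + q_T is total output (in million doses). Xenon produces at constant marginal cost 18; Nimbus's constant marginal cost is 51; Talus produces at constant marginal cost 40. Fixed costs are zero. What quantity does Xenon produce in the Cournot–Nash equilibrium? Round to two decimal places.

17.75

Xenon's profit: π_X = (105 - 2Q)q_X - (18q_X). Setting ∂π_X/∂q_X = 0: 87 - 4q_X - 2(q_N + q_T) = 0.
Nimbus's profit: π_N = (105 - 2Q)q_N - (51q_N). Setting ∂π_N/∂q_N = 0: 54 - 4q_N - 2(q_X + q_T) = 0.
Talus's profit: π_T = (105 - 2Q)q_T - (40q_T). Setting ∂π_T/∂q_T = 0: 65 - 4q_T - 2(q_X + q_N) = 0.
Adding the 3 conditions: 206 − 4Q − 4Q = 0, i.e. Q = 103/4.
Back-substituting: q_X = (87 − 103/2)/2 = 71/4, q_N = (54 − 103/2)/2 = 5/4, q_T = (65 − 103/2)/2 = 27/4.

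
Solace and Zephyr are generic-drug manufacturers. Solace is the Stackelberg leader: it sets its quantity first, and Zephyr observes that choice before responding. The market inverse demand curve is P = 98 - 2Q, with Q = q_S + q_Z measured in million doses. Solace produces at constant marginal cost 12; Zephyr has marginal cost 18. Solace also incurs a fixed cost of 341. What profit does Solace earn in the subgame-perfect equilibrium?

The follower Zephyr best-responds to any q_S: π_Z = (98 - 2Q)q_Z - 18q_Z.
Setting the follower's marginal profit to zero, 80 - 2q_S - 4q_Z = 0, i.e. q_Z = (80 - 2q_S)/4.
Solace substitutes q_Z(q_S) into its own profit: π_S = q_S(98 - 2q_S - (80 - 2q_S)/2) - 12q_S = (58 - q_S)q_S - 12q_S.
Leader FOC: 46 - 2q_S = 0, so q_S = 23.
Then q_Z = (80 - 2·23)/4 = 17/2.
Price P = 98 - 2·(63/2) = 35.
Solace's profit: (35 - 12)·23 - 341 = 188.

188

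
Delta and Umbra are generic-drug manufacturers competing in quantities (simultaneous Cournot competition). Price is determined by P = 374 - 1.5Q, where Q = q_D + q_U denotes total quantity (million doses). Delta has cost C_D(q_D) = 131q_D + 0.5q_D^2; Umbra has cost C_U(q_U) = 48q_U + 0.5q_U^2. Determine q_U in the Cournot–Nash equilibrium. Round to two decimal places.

Delta's profit: π_D = (374 - 1.5Q)q_D - (131q_D + (1/2)q_D²). Setting ∂π_D/∂q_D = 0: 243 - 4q_D - (3/2)(q_U) = 0.
Umbra's profit: π_U = (374 - 1.5Q)q_U - (48q_U + (1/2)q_U²). Setting ∂π_U/∂q_U = 0: 326 - 4q_U - (3/2)(q_D) = 0.
Rearranging gives the reaction functions q_D = (243 - (3/2)q_U)/4 and q_U = (326 - (3/2)q_D)/4.
Substituting one into the other gives q_D = 1932/55 and q_U = 68.3273.

68.33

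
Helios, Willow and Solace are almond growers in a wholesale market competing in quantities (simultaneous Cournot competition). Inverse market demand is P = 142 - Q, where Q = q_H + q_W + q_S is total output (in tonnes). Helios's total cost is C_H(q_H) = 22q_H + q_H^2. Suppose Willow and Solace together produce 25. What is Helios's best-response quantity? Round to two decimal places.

With rivals' combined output fixed at 25, Helios's profit is π_H = (142 - 25 - q_H)q_H - (22q_H + q_H²) = (117 - q_H)q_H - (22q_H + q_H²).
∂π_H/∂q_H = 95 - 4q_H = 0, so q_H = 95/4.

23.75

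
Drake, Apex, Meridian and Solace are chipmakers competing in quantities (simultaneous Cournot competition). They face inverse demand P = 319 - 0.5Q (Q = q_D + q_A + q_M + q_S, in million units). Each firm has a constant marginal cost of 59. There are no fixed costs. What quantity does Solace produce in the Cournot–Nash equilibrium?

104

A representative firm's profit is π_i = q_i(319 - 0.5Q) - 59q_i.
First-order condition (treating rivals' output as given): 260 - q_i - (1/2)·Σ_{j≠i} q_j = 0.
By symmetry each firm produces the same amount; substituting Σ_{j≠i} q_j = 3q_i yields q_i = 260/(5/2) = 104.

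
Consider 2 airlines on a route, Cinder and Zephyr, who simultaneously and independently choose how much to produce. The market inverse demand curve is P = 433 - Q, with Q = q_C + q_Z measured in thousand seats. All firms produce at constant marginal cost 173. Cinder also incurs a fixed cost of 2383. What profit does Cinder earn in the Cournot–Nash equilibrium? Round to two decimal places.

A representative firm's profit is π_i = q_i(433 - Q) - 173q_i.
First-order condition (treating rivals' output as given): 260 - 2q_i - q_j = 0.
By symmetry each firm produces the same amount; substituting q_j = q_i yields q_i = 260/3.
Price P = 433 - 520/3 = 779/3.
Cinder's profit: (779/3 - 173)·(260/3) - 2383 = 5128.1111.

5128.11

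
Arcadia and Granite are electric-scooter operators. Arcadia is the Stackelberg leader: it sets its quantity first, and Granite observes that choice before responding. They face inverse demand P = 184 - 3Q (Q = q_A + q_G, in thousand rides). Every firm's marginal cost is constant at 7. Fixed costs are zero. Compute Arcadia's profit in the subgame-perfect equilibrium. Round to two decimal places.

Solve by backward induction. Given q_A, the follower Granite maximises π_G = (184 - 3q_A - 3q_G)q_G - 7q_G.
Setting the follower's marginal profit to zero, 177 - 3q_A - 6q_G = 0, i.e. q_G = (177 - 3q_A)/6.
The leader anticipates this reaction. Substituting into P = 184 - 3Q gives P = 191/2 - (3/2)q_A, so π_A = (191/2 - (3/2)q_A)q_A - 7q_A.
Leader FOC: 177/2 - 3q_A = 0, so q_A = 59/2.
Then q_G = (177 - 3·(59/2))/6 = 59/4.
Price P = 184 - 3·(177/4) = 205/4.
Arcadia's profit: (205/4 - 7)·(59/2) = 1305.3750.

1305.38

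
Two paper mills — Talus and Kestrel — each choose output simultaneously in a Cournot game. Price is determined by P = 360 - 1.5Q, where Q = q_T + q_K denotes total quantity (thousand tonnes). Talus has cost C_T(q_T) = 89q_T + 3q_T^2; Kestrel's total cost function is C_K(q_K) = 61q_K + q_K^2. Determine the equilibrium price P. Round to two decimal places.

Talus's profit: π_T = (360 - 1.5Q)q_T - (89q_T + 3q_T²). Setting ∂π_T/∂q_T = 0: 271 - 9q_T - (3/2)(q_K) = 0.
Kestrel's profit: π_K = (360 - 1.5Q)q_K - (61q_K + q_K²). Setting ∂π_K/∂q_K = 0: 299 - 5q_K - (3/2)(q_T) = 0.
Best responses: q_T = (271 - (3/2)q_K)/9, q_K = (299 - (3/2)q_T)/5.
Solving the pair: q_T = 21.2047, q_K = 53.4386.
Total output Q = 74.6433, so price P = 360 - (3/2)·74.6433 = 248.0351.

248.04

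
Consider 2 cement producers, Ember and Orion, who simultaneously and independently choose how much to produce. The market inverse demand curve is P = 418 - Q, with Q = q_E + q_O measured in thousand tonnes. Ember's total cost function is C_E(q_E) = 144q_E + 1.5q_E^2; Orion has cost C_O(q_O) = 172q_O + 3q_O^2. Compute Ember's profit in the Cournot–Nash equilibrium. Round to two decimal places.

Ember's profit: π_E = (418 - Q)q_E - (144q_E + (3/2)q_E²). Setting ∂π_E/∂q_E = 0: 274 - 5q_E - (q_O) = 0.
Orion's profit: π_O = (418 - Q)q_O - (172q_O + 3q_O²). Setting ∂π_O/∂q_O = 0: 246 - 8q_O - (q_E) = 0.
So q_E = (274 - q_O)/5 and q_O = (246 - q_E)/8.
Solving the pair: q_E = 1946/39, q_O = 956/39.
Price P = 418 - 74.4103 = 343.5897.
Ember's profit: 343.5897·(1946/39) - 144·(1946/39) - (3/2)(1946/39)² = 6224.3853.

6224.39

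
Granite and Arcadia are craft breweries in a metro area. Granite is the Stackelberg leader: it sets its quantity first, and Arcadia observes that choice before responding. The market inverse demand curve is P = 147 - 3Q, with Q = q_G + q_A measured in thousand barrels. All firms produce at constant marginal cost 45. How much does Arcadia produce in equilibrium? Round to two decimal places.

8.50

The follower Arcadia best-responds to any q_G: π_A = (147 - 3Q)q_A - 45q_A.
Follower FOC: 102 - 3q_G - 6q_A = 0, so q_A(q_G) = (102 - 3q_G)/6.
The leader anticipates this reaction. Substituting into P = 147 - 3Q gives P = 96 - (3/2)q_G, so π_G = (96 - (3/2)q_G)q_G - 45q_G.
The leader's first-order condition 51 - 3q_G = 0 yields q_G = 17.
Then q_A = (102 - 3·17)/6 = 17/2.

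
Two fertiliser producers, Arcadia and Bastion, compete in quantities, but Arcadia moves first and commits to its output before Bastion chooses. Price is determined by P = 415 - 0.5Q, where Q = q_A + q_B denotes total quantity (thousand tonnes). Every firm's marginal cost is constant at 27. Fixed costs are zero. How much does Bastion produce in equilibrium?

194

The follower Bastion best-responds to any q_A: π_B = (415 - 0.5Q)q_B - 27q_B.
Follower FOC: 388 - (1/2)q_A - q_B = 0, so q_B(q_A) = (388 - (1/2)q_A).
The leader anticipates this reaction. Substituting into P = 415 - 0.5Q gives P = 221 - (1/4)q_A, so π_A = (221 - (1/4)q_A)q_A - 27q_A.
Maximising: ∂π_A/∂q_A = 194 - (1/2)q_A = 0, giving q_A = 388.
Then q_B = (388 - (1/2)·388) = 194.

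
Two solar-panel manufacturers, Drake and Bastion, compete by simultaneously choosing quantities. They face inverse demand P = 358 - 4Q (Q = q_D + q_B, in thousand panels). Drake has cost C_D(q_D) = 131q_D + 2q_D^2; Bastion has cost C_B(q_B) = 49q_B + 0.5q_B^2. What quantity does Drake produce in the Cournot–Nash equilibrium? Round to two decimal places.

8.77

Drake's profit: π_D = (358 - 4Q)q_D - (131q_D + 2q_D²). Setting ∂π_D/∂q_D = 0: 227 - 12q_D - 4(q_B) = 0.
Bastion's first-order condition: 309 - 9q_B - 4(q_D) = 0.
So q_D = (227 - 4q_B)/12 and q_B = (309 - 4q_D)/9.
Solving the pair: q_D = 807/92, q_B = 700/23.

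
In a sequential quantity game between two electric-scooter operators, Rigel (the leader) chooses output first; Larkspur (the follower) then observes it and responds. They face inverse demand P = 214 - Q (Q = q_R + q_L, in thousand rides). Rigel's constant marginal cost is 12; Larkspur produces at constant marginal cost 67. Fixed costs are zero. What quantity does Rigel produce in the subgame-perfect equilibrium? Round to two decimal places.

128.50

The follower Larkspur best-responds to any q_R: π_L = (214 - Q)q_L - 67q_L.
∂π_L/∂q_L = 147 - q_R - 2q_L = 0 gives the reaction function q_L = (147 - q_R)/2.
Rigel substitutes q_L(q_R) into its own profit: π_R = q_R(214 - q_R - (147 - q_R)/2) - 12q_R = (281/2 - (1/2)q_R)q_R - 12q_R.
Leader FOC: 257/2 - q_R = 0, so q_R = 257/2.
Then q_L = (147 - 257/2)/2 = 37/4.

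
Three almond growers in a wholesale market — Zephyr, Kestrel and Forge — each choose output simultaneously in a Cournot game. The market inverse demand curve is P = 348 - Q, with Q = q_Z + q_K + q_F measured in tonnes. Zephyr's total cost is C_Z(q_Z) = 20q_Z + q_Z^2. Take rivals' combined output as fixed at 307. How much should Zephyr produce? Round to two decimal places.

5.25

With rivals' combined output fixed at 307, Zephyr's profit is π_Z = (348 - 307 - q_Z)q_Z - (20q_Z + q_Z²) = (41 - q_Z)q_Z - (20q_Z + q_Z²).
∂π_Z/∂q_Z = 21 - 4q_Z = 0, so q_Z = 21/4.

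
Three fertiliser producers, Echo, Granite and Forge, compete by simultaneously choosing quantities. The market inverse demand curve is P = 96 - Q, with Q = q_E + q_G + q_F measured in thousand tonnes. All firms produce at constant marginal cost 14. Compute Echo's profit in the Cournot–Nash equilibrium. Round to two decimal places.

420.25

Each firm earns π_i = (96 - Q)q_i - 14q_i.
First-order condition (treating rivals' output as given): 82 - 2q_i - Σ_{j≠i} q_j = 0.
By symmetry each firm produces the same amount; substituting Σ_{j≠i} q_j = 2q_i yields q_i = 82/4 = 41/2.
Price P = 96 - 123/2 = 69/2.
Echo's profit: (69/2 - 14)·(41/2) = 1681/4.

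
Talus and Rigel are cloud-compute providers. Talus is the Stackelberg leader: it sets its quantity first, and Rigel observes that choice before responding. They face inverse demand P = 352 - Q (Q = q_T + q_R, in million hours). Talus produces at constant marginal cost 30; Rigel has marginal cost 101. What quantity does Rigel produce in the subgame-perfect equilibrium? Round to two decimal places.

The follower Rigel best-responds to any q_T: π_R = (352 - Q)q_R - 101q_R.
∂π_R/∂q_R = 251 - q_T - 2q_R = 0 gives the reaction function q_R = (251 - q_T)/2.
Talus substitutes q_R(q_T) into its own profit: π_T = q_T(352 - q_T - (251 - q_T)/2) - 30q_T = (453/2 - (1/2)q_T)q_T - 30q_T.
Maximising: ∂π_T/∂q_T = 393/2 - q_T = 0, giving q_T = 393/2.
Then q_R = (251 - 393/2)/2 = 109/4.

27.25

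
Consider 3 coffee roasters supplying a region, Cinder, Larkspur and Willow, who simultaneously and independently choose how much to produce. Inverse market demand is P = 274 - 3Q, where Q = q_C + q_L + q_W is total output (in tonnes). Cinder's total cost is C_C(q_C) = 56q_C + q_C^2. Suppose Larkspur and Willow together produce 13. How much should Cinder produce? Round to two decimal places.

With rivals' combined output fixed at 13, Cinder's profit is π_C = (274 - 3·13 - 3q_C)q_C - (56q_C + q_C²) = (235 - 3q_C)q_C - (56q_C + q_C²).
∂π_C/∂q_C = 179 - 8q_C = 0, so q_C = 179/8.

22.38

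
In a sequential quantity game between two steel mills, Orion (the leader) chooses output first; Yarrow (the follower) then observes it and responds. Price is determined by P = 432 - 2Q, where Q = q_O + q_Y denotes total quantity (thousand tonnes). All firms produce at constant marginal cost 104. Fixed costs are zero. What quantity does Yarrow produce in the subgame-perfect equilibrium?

The follower Yarrow best-responds to any q_O: π_Y = (432 - 2Q)q_Y - 104q_Y.
Setting the follower's marginal profit to zero, 328 - 2q_O - 4q_Y = 0, i.e. q_Y = (328 - 2q_O)/4.
Orion substitutes q_Y(q_O) into its own profit: π_O = q_O(432 - 2q_O - (328 - 2q_O)/2) - 104q_O = (268 - q_O)q_O - 104q_O.
Leader FOC: 164 - 2q_O = 0, so q_O = 82.
Then q_Y = (328 - 2·82)/4 = 41.

41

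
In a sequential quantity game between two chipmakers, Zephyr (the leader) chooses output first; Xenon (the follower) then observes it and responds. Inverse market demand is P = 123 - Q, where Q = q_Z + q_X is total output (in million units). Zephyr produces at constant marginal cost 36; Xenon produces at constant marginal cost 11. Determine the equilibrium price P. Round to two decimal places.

The follower Xenon best-responds to any q_Z: π_X = (123 - Q)q_X - 11q_X.
Follower FOC: 112 - q_Z - 2q_X = 0, so q_X(q_Z) = (112 - q_Z)/2.
Zephyr substitutes q_X(q_Z) into its own profit: π_Z = q_Z(123 - q_Z - (112 - q_Z)/2) - 36q_Z = (67 - (1/2)q_Z)q_Z - 36q_Z.
Leader FOC: 31 - q_Z = 0, so q_Z = 31.
Then q_X = (112 - 31)/2 = 81/2.
Total output Q = 143/2, so price P = 123 - 143/2 = 103/2.

51.50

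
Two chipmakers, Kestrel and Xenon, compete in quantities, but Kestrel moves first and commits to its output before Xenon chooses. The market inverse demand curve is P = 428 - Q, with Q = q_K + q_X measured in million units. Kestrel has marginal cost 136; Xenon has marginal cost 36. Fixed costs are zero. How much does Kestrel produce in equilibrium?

The follower Xenon best-responds to any q_K: π_X = (428 - Q)q_X - 36q_X.
Follower FOC: 392 - q_K - 2q_X = 0, so q_X(q_K) = (392 - q_K)/2.
The leader anticipates this reaction. Substituting into P = 428 - Q gives P = 232 - (1/2)q_K, so π_K = (232 - (1/2)q_K)q_K - 136q_K.
The leader's first-order condition 96 - q_K = 0 yields q_K = 96.
Then q_X = (392 - 96)/2 = 148.

96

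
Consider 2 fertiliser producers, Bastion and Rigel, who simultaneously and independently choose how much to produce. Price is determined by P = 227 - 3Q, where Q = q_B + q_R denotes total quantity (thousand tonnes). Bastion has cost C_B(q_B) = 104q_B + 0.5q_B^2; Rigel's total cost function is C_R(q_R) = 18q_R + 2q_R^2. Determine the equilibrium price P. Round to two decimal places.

143.54

Bastion's profit: π_B = (227 - 3Q)q_B - (104q_B + (1/2)q_B²). Setting ∂π_B/∂q_B = 0: 123 - 7q_B - 3(q_R) = 0.
Rigel's profit: π_R = (227 - 3Q)q_R - (18q_R + 2q_R²). Setting ∂π_R/∂q_R = 0: 209 - 10q_R - 3(q_B) = 0.
So q_B = (123 - 3q_R)/7 and q_R = (209 - 3q_B)/10.
Substituting one into the other gives q_B = 603/61 and q_R = 1094/61.
Total output Q = 1697/61, so price P = 227 - 3·(1697/61) = 143.5410.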